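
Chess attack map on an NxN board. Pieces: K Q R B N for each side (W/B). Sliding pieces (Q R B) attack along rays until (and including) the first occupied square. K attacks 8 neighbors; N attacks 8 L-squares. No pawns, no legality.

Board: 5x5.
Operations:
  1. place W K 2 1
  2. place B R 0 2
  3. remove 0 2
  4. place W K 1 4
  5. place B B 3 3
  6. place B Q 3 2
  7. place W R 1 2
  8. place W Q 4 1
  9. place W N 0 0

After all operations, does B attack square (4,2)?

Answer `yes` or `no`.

Op 1: place WK@(2,1)
Op 2: place BR@(0,2)
Op 3: remove (0,2)
Op 4: place WK@(1,4)
Op 5: place BB@(3,3)
Op 6: place BQ@(3,2)
Op 7: place WR@(1,2)
Op 8: place WQ@(4,1)
Op 9: place WN@(0,0)
Per-piece attacks for B:
  BQ@(3,2): attacks (3,3) (3,1) (3,0) (4,2) (2,2) (1,2) (4,3) (4,1) (2,3) (1,4) (2,1) [ray(0,1) blocked at (3,3); ray(-1,0) blocked at (1,2); ray(1,-1) blocked at (4,1); ray(-1,1) blocked at (1,4); ray(-1,-1) blocked at (2,1)]
  BB@(3,3): attacks (4,4) (4,2) (2,4) (2,2) (1,1) (0,0) [ray(-1,-1) blocked at (0,0)]
B attacks (4,2): yes

Answer: yes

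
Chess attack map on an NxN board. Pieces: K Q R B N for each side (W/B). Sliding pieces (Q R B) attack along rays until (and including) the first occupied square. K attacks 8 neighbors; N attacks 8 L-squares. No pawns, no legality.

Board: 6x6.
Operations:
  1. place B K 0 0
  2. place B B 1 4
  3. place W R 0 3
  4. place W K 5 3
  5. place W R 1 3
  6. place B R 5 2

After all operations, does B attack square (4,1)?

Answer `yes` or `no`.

Answer: yes

Derivation:
Op 1: place BK@(0,0)
Op 2: place BB@(1,4)
Op 3: place WR@(0,3)
Op 4: place WK@(5,3)
Op 5: place WR@(1,3)
Op 6: place BR@(5,2)
Per-piece attacks for B:
  BK@(0,0): attacks (0,1) (1,0) (1,1)
  BB@(1,4): attacks (2,5) (2,3) (3,2) (4,1) (5,0) (0,5) (0,3) [ray(-1,-1) blocked at (0,3)]
  BR@(5,2): attacks (5,3) (5,1) (5,0) (4,2) (3,2) (2,2) (1,2) (0,2) [ray(0,1) blocked at (5,3)]
B attacks (4,1): yes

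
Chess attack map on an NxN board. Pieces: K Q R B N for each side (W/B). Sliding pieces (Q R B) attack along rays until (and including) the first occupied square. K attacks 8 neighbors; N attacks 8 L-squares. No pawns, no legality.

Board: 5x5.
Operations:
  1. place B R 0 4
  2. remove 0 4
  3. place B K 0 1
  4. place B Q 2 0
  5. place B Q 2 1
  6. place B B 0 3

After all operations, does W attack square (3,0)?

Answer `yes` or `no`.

Op 1: place BR@(0,4)
Op 2: remove (0,4)
Op 3: place BK@(0,1)
Op 4: place BQ@(2,0)
Op 5: place BQ@(2,1)
Op 6: place BB@(0,3)
Per-piece attacks for W:
W attacks (3,0): no

Answer: no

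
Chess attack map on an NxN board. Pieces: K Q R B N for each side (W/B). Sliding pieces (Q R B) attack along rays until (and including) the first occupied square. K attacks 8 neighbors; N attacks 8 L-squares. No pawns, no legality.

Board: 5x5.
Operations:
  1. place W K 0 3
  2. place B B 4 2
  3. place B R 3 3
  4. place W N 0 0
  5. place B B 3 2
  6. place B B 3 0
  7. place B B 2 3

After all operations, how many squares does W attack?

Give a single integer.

Op 1: place WK@(0,3)
Op 2: place BB@(4,2)
Op 3: place BR@(3,3)
Op 4: place WN@(0,0)
Op 5: place BB@(3,2)
Op 6: place BB@(3,0)
Op 7: place BB@(2,3)
Per-piece attacks for W:
  WN@(0,0): attacks (1,2) (2,1)
  WK@(0,3): attacks (0,4) (0,2) (1,3) (1,4) (1,2)
Union (6 distinct): (0,2) (0,4) (1,2) (1,3) (1,4) (2,1)

Answer: 6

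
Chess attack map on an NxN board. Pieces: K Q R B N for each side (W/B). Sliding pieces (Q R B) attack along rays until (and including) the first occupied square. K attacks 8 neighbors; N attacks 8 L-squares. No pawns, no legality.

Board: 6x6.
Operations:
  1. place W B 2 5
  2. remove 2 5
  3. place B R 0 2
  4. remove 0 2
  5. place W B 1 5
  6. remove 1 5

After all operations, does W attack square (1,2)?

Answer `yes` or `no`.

Op 1: place WB@(2,5)
Op 2: remove (2,5)
Op 3: place BR@(0,2)
Op 4: remove (0,2)
Op 5: place WB@(1,5)
Op 6: remove (1,5)
Per-piece attacks for W:
W attacks (1,2): no

Answer: no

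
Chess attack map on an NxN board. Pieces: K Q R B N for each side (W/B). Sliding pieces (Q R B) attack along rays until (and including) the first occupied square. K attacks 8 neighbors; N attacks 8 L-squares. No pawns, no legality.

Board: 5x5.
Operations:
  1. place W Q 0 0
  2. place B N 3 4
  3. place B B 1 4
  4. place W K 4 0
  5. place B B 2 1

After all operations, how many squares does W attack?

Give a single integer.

Op 1: place WQ@(0,0)
Op 2: place BN@(3,4)
Op 3: place BB@(1,4)
Op 4: place WK@(4,0)
Op 5: place BB@(2,1)
Per-piece attacks for W:
  WQ@(0,0): attacks (0,1) (0,2) (0,3) (0,4) (1,0) (2,0) (3,0) (4,0) (1,1) (2,2) (3,3) (4,4) [ray(1,0) blocked at (4,0)]
  WK@(4,0): attacks (4,1) (3,0) (3,1)
Union (14 distinct): (0,1) (0,2) (0,3) (0,4) (1,0) (1,1) (2,0) (2,2) (3,0) (3,1) (3,3) (4,0) (4,1) (4,4)

Answer: 14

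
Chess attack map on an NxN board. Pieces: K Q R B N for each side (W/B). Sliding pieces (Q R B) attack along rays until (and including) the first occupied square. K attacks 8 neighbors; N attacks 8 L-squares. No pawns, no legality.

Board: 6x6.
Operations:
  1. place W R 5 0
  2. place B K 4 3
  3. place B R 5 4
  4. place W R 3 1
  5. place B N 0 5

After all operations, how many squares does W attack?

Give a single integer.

Op 1: place WR@(5,0)
Op 2: place BK@(4,3)
Op 3: place BR@(5,4)
Op 4: place WR@(3,1)
Op 5: place BN@(0,5)
Per-piece attacks for W:
  WR@(3,1): attacks (3,2) (3,3) (3,4) (3,5) (3,0) (4,1) (5,1) (2,1) (1,1) (0,1)
  WR@(5,0): attacks (5,1) (5,2) (5,3) (5,4) (4,0) (3,0) (2,0) (1,0) (0,0) [ray(0,1) blocked at (5,4)]
Union (17 distinct): (0,0) (0,1) (1,0) (1,1) (2,0) (2,1) (3,0) (3,2) (3,3) (3,4) (3,5) (4,0) (4,1) (5,1) (5,2) (5,3) (5,4)

Answer: 17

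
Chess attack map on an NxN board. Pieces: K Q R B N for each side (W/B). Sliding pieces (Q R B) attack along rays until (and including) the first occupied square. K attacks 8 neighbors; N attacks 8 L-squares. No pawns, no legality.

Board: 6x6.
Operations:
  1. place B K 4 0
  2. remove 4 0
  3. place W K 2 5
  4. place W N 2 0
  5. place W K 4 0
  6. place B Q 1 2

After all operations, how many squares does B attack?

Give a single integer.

Op 1: place BK@(4,0)
Op 2: remove (4,0)
Op 3: place WK@(2,5)
Op 4: place WN@(2,0)
Op 5: place WK@(4,0)
Op 6: place BQ@(1,2)
Per-piece attacks for B:
  BQ@(1,2): attacks (1,3) (1,4) (1,5) (1,1) (1,0) (2,2) (3,2) (4,2) (5,2) (0,2) (2,3) (3,4) (4,5) (2,1) (3,0) (0,3) (0,1)
Union (17 distinct): (0,1) (0,2) (0,3) (1,0) (1,1) (1,3) (1,4) (1,5) (2,1) (2,2) (2,3) (3,0) (3,2) (3,4) (4,2) (4,5) (5,2)

Answer: 17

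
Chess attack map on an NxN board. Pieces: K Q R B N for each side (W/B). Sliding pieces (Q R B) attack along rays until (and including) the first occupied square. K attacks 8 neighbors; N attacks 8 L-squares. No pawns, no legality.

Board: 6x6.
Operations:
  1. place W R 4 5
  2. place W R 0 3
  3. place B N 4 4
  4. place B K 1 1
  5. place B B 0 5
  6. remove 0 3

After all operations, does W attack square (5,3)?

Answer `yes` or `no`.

Answer: no

Derivation:
Op 1: place WR@(4,5)
Op 2: place WR@(0,3)
Op 3: place BN@(4,4)
Op 4: place BK@(1,1)
Op 5: place BB@(0,5)
Op 6: remove (0,3)
Per-piece attacks for W:
  WR@(4,5): attacks (4,4) (5,5) (3,5) (2,5) (1,5) (0,5) [ray(0,-1) blocked at (4,4); ray(-1,0) blocked at (0,5)]
W attacks (5,3): no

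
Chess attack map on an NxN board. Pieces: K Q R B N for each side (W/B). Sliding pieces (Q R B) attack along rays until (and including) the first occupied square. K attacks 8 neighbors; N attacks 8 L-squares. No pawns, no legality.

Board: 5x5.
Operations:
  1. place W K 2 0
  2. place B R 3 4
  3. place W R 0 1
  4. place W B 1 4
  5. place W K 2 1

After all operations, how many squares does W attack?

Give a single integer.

Answer: 15

Derivation:
Op 1: place WK@(2,0)
Op 2: place BR@(3,4)
Op 3: place WR@(0,1)
Op 4: place WB@(1,4)
Op 5: place WK@(2,1)
Per-piece attacks for W:
  WR@(0,1): attacks (0,2) (0,3) (0,4) (0,0) (1,1) (2,1) [ray(1,0) blocked at (2,1)]
  WB@(1,4): attacks (2,3) (3,2) (4,1) (0,3)
  WK@(2,0): attacks (2,1) (3,0) (1,0) (3,1) (1,1)
  WK@(2,1): attacks (2,2) (2,0) (3,1) (1,1) (3,2) (3,0) (1,2) (1,0)
Union (15 distinct): (0,0) (0,2) (0,3) (0,4) (1,0) (1,1) (1,2) (2,0) (2,1) (2,2) (2,3) (3,0) (3,1) (3,2) (4,1)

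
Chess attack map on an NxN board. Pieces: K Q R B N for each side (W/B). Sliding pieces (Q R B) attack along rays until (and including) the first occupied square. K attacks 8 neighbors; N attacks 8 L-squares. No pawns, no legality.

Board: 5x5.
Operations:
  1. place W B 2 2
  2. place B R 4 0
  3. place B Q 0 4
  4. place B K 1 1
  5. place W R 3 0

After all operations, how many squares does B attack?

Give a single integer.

Op 1: place WB@(2,2)
Op 2: place BR@(4,0)
Op 3: place BQ@(0,4)
Op 4: place BK@(1,1)
Op 5: place WR@(3,0)
Per-piece attacks for B:
  BQ@(0,4): attacks (0,3) (0,2) (0,1) (0,0) (1,4) (2,4) (3,4) (4,4) (1,3) (2,2) [ray(1,-1) blocked at (2,2)]
  BK@(1,1): attacks (1,2) (1,0) (2,1) (0,1) (2,2) (2,0) (0,2) (0,0)
  BR@(4,0): attacks (4,1) (4,2) (4,3) (4,4) (3,0) [ray(-1,0) blocked at (3,0)]
Union (18 distinct): (0,0) (0,1) (0,2) (0,3) (1,0) (1,2) (1,3) (1,4) (2,0) (2,1) (2,2) (2,4) (3,0) (3,4) (4,1) (4,2) (4,3) (4,4)

Answer: 18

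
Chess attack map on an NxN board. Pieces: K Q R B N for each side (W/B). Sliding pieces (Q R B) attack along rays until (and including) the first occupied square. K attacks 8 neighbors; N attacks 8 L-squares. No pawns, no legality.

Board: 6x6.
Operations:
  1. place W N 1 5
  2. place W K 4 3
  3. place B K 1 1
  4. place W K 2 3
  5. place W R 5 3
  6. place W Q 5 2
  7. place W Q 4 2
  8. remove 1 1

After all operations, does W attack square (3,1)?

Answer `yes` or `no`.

Op 1: place WN@(1,5)
Op 2: place WK@(4,3)
Op 3: place BK@(1,1)
Op 4: place WK@(2,3)
Op 5: place WR@(5,3)
Op 6: place WQ@(5,2)
Op 7: place WQ@(4,2)
Op 8: remove (1,1)
Per-piece attacks for W:
  WN@(1,5): attacks (2,3) (3,4) (0,3)
  WK@(2,3): attacks (2,4) (2,2) (3,3) (1,3) (3,4) (3,2) (1,4) (1,2)
  WQ@(4,2): attacks (4,3) (4,1) (4,0) (5,2) (3,2) (2,2) (1,2) (0,2) (5,3) (5,1) (3,3) (2,4) (1,5) (3,1) (2,0) [ray(0,1) blocked at (4,3); ray(1,0) blocked at (5,2); ray(1,1) blocked at (5,3); ray(-1,1) blocked at (1,5)]
  WK@(4,3): attacks (4,4) (4,2) (5,3) (3,3) (5,4) (5,2) (3,4) (3,2)
  WQ@(5,2): attacks (5,3) (5,1) (5,0) (4,2) (4,3) (4,1) (3,0) [ray(0,1) blocked at (5,3); ray(-1,0) blocked at (4,2); ray(-1,1) blocked at (4,3)]
  WR@(5,3): attacks (5,4) (5,5) (5,2) (4,3) [ray(0,-1) blocked at (5,2); ray(-1,0) blocked at (4,3)]
W attacks (3,1): yes

Answer: yes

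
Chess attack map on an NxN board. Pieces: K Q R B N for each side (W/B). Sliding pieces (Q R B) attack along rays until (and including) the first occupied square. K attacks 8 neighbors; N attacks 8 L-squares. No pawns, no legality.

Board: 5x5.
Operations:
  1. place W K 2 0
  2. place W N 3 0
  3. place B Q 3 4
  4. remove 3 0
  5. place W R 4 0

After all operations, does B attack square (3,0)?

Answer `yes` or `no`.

Op 1: place WK@(2,0)
Op 2: place WN@(3,0)
Op 3: place BQ@(3,4)
Op 4: remove (3,0)
Op 5: place WR@(4,0)
Per-piece attacks for B:
  BQ@(3,4): attacks (3,3) (3,2) (3,1) (3,0) (4,4) (2,4) (1,4) (0,4) (4,3) (2,3) (1,2) (0,1)
B attacks (3,0): yes

Answer: yes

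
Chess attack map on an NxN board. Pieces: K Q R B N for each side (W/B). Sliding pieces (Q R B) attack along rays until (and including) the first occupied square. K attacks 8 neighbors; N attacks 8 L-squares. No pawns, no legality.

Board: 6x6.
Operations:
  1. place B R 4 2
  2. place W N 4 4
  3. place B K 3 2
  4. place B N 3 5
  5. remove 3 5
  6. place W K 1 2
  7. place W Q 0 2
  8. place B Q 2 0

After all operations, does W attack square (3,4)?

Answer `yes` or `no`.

Op 1: place BR@(4,2)
Op 2: place WN@(4,4)
Op 3: place BK@(3,2)
Op 4: place BN@(3,5)
Op 5: remove (3,5)
Op 6: place WK@(1,2)
Op 7: place WQ@(0,2)
Op 8: place BQ@(2,0)
Per-piece attacks for W:
  WQ@(0,2): attacks (0,3) (0,4) (0,5) (0,1) (0,0) (1,2) (1,3) (2,4) (3,5) (1,1) (2,0) [ray(1,0) blocked at (1,2); ray(1,-1) blocked at (2,0)]
  WK@(1,2): attacks (1,3) (1,1) (2,2) (0,2) (2,3) (2,1) (0,3) (0,1)
  WN@(4,4): attacks (2,5) (5,2) (3,2) (2,3)
W attacks (3,4): no

Answer: no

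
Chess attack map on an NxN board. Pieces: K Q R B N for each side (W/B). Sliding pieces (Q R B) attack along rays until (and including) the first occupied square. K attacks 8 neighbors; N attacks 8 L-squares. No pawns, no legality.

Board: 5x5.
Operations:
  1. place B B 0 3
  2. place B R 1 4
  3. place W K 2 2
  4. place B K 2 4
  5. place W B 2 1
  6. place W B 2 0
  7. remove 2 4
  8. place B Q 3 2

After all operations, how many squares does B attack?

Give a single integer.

Answer: 18

Derivation:
Op 1: place BB@(0,3)
Op 2: place BR@(1,4)
Op 3: place WK@(2,2)
Op 4: place BK@(2,4)
Op 5: place WB@(2,1)
Op 6: place WB@(2,0)
Op 7: remove (2,4)
Op 8: place BQ@(3,2)
Per-piece attacks for B:
  BB@(0,3): attacks (1,4) (1,2) (2,1) [ray(1,1) blocked at (1,4); ray(1,-1) blocked at (2,1)]
  BR@(1,4): attacks (1,3) (1,2) (1,1) (1,0) (2,4) (3,4) (4,4) (0,4)
  BQ@(3,2): attacks (3,3) (3,4) (3,1) (3,0) (4,2) (2,2) (4,3) (4,1) (2,3) (1,4) (2,1) [ray(-1,0) blocked at (2,2); ray(-1,1) blocked at (1,4); ray(-1,-1) blocked at (2,1)]
Union (18 distinct): (0,4) (1,0) (1,1) (1,2) (1,3) (1,4) (2,1) (2,2) (2,3) (2,4) (3,0) (3,1) (3,3) (3,4) (4,1) (4,2) (4,3) (4,4)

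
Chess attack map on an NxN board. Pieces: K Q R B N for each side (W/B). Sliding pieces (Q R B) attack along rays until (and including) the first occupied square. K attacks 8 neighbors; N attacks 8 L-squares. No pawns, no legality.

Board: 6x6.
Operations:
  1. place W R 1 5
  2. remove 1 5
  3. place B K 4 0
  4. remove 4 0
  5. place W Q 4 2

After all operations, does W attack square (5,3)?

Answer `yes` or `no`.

Answer: yes

Derivation:
Op 1: place WR@(1,5)
Op 2: remove (1,5)
Op 3: place BK@(4,0)
Op 4: remove (4,0)
Op 5: place WQ@(4,2)
Per-piece attacks for W:
  WQ@(4,2): attacks (4,3) (4,4) (4,5) (4,1) (4,0) (5,2) (3,2) (2,2) (1,2) (0,2) (5,3) (5,1) (3,3) (2,4) (1,5) (3,1) (2,0)
W attacks (5,3): yes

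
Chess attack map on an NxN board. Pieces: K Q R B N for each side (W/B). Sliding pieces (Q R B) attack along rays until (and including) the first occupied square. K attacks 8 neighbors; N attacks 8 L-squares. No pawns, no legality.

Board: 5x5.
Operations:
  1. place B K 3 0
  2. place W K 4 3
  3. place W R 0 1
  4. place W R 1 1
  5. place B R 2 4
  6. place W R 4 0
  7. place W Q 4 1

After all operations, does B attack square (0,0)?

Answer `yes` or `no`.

Op 1: place BK@(3,0)
Op 2: place WK@(4,3)
Op 3: place WR@(0,1)
Op 4: place WR@(1,1)
Op 5: place BR@(2,4)
Op 6: place WR@(4,0)
Op 7: place WQ@(4,1)
Per-piece attacks for B:
  BR@(2,4): attacks (2,3) (2,2) (2,1) (2,0) (3,4) (4,4) (1,4) (0,4)
  BK@(3,0): attacks (3,1) (4,0) (2,0) (4,1) (2,1)
B attacks (0,0): no

Answer: no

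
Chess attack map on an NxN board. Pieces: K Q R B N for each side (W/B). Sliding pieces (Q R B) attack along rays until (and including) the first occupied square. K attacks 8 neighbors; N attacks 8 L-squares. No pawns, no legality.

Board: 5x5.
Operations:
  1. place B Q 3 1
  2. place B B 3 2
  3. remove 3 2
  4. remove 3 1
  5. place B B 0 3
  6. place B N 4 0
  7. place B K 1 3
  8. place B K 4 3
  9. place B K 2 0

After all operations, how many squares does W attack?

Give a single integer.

Op 1: place BQ@(3,1)
Op 2: place BB@(3,2)
Op 3: remove (3,2)
Op 4: remove (3,1)
Op 5: place BB@(0,3)
Op 6: place BN@(4,0)
Op 7: place BK@(1,3)
Op 8: place BK@(4,3)
Op 9: place BK@(2,0)
Per-piece attacks for W:
Union (0 distinct): (none)

Answer: 0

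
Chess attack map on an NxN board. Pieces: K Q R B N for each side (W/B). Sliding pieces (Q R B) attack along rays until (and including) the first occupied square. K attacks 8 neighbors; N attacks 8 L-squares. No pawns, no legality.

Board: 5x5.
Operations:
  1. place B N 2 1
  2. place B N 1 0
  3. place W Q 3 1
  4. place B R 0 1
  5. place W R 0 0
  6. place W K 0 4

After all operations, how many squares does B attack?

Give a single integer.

Answer: 12

Derivation:
Op 1: place BN@(2,1)
Op 2: place BN@(1,0)
Op 3: place WQ@(3,1)
Op 4: place BR@(0,1)
Op 5: place WR@(0,0)
Op 6: place WK@(0,4)
Per-piece attacks for B:
  BR@(0,1): attacks (0,2) (0,3) (0,4) (0,0) (1,1) (2,1) [ray(0,1) blocked at (0,4); ray(0,-1) blocked at (0,0); ray(1,0) blocked at (2,1)]
  BN@(1,0): attacks (2,2) (3,1) (0,2)
  BN@(2,1): attacks (3,3) (4,2) (1,3) (0,2) (4,0) (0,0)
Union (12 distinct): (0,0) (0,2) (0,3) (0,4) (1,1) (1,3) (2,1) (2,2) (3,1) (3,3) (4,0) (4,2)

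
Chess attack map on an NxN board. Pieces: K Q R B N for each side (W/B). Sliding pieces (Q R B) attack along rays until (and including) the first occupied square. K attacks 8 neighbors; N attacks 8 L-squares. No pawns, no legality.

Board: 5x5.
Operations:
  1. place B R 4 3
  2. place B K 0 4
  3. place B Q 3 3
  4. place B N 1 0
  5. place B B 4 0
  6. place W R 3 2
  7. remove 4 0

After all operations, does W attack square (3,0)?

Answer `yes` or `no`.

Op 1: place BR@(4,3)
Op 2: place BK@(0,4)
Op 3: place BQ@(3,3)
Op 4: place BN@(1,0)
Op 5: place BB@(4,0)
Op 6: place WR@(3,2)
Op 7: remove (4,0)
Per-piece attacks for W:
  WR@(3,2): attacks (3,3) (3,1) (3,0) (4,2) (2,2) (1,2) (0,2) [ray(0,1) blocked at (3,3)]
W attacks (3,0): yes

Answer: yes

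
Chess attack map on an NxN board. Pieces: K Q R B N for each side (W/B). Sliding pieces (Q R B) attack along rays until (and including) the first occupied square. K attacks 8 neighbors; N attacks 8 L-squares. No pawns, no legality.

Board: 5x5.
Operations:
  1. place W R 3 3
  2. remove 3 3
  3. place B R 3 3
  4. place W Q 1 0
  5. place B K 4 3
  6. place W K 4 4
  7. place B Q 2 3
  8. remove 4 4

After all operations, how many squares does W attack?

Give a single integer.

Op 1: place WR@(3,3)
Op 2: remove (3,3)
Op 3: place BR@(3,3)
Op 4: place WQ@(1,0)
Op 5: place BK@(4,3)
Op 6: place WK@(4,4)
Op 7: place BQ@(2,3)
Op 8: remove (4,4)
Per-piece attacks for W:
  WQ@(1,0): attacks (1,1) (1,2) (1,3) (1,4) (2,0) (3,0) (4,0) (0,0) (2,1) (3,2) (4,3) (0,1) [ray(1,1) blocked at (4,3)]
Union (12 distinct): (0,0) (0,1) (1,1) (1,2) (1,3) (1,4) (2,0) (2,1) (3,0) (3,2) (4,0) (4,3)

Answer: 12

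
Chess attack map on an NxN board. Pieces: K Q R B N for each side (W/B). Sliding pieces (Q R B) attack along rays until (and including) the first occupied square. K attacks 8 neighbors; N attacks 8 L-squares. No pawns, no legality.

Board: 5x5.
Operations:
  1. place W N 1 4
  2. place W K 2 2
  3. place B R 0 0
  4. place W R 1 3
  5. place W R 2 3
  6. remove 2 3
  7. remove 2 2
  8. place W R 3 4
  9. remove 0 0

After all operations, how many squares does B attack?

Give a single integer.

Op 1: place WN@(1,4)
Op 2: place WK@(2,2)
Op 3: place BR@(0,0)
Op 4: place WR@(1,3)
Op 5: place WR@(2,3)
Op 6: remove (2,3)
Op 7: remove (2,2)
Op 8: place WR@(3,4)
Op 9: remove (0,0)
Per-piece attacks for B:
Union (0 distinct): (none)

Answer: 0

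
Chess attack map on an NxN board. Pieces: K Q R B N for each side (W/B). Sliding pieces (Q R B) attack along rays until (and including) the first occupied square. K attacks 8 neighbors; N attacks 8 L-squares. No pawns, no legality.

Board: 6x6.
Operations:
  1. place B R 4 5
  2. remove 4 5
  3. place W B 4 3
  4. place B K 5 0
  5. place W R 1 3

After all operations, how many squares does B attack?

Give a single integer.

Op 1: place BR@(4,5)
Op 2: remove (4,5)
Op 3: place WB@(4,3)
Op 4: place BK@(5,0)
Op 5: place WR@(1,3)
Per-piece attacks for B:
  BK@(5,0): attacks (5,1) (4,0) (4,1)
Union (3 distinct): (4,0) (4,1) (5,1)

Answer: 3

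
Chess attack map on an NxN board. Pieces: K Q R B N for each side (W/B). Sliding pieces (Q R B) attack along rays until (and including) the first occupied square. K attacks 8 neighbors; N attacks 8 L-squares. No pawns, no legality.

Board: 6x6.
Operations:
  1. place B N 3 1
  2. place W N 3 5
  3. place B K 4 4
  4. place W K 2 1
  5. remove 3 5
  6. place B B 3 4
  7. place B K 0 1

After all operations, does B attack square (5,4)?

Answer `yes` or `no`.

Op 1: place BN@(3,1)
Op 2: place WN@(3,5)
Op 3: place BK@(4,4)
Op 4: place WK@(2,1)
Op 5: remove (3,5)
Op 6: place BB@(3,4)
Op 7: place BK@(0,1)
Per-piece attacks for B:
  BK@(0,1): attacks (0,2) (0,0) (1,1) (1,2) (1,0)
  BN@(3,1): attacks (4,3) (5,2) (2,3) (1,2) (5,0) (1,0)
  BB@(3,4): attacks (4,5) (4,3) (5,2) (2,5) (2,3) (1,2) (0,1) [ray(-1,-1) blocked at (0,1)]
  BK@(4,4): attacks (4,5) (4,3) (5,4) (3,4) (5,5) (5,3) (3,5) (3,3)
B attacks (5,4): yes

Answer: yes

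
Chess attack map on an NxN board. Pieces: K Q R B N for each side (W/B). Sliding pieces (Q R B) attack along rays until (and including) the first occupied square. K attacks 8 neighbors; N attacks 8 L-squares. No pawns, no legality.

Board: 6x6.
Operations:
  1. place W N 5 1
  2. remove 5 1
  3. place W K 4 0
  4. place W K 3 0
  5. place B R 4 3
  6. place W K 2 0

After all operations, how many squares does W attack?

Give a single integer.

Op 1: place WN@(5,1)
Op 2: remove (5,1)
Op 3: place WK@(4,0)
Op 4: place WK@(3,0)
Op 5: place BR@(4,3)
Op 6: place WK@(2,0)
Per-piece attacks for W:
  WK@(2,0): attacks (2,1) (3,0) (1,0) (3,1) (1,1)
  WK@(3,0): attacks (3,1) (4,0) (2,0) (4,1) (2,1)
  WK@(4,0): attacks (4,1) (5,0) (3,0) (5,1) (3,1)
Union (10 distinct): (1,0) (1,1) (2,0) (2,1) (3,0) (3,1) (4,0) (4,1) (5,0) (5,1)

Answer: 10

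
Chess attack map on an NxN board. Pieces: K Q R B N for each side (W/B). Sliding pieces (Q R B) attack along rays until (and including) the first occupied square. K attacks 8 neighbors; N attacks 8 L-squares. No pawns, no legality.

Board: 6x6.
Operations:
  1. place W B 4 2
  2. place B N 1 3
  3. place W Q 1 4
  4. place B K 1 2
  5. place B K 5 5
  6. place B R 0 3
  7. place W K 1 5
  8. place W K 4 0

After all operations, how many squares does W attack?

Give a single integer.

Answer: 21

Derivation:
Op 1: place WB@(4,2)
Op 2: place BN@(1,3)
Op 3: place WQ@(1,4)
Op 4: place BK@(1,2)
Op 5: place BK@(5,5)
Op 6: place BR@(0,3)
Op 7: place WK@(1,5)
Op 8: place WK@(4,0)
Per-piece attacks for W:
  WQ@(1,4): attacks (1,5) (1,3) (2,4) (3,4) (4,4) (5,4) (0,4) (2,5) (2,3) (3,2) (4,1) (5,0) (0,5) (0,3) [ray(0,1) blocked at (1,5); ray(0,-1) blocked at (1,3); ray(-1,-1) blocked at (0,3)]
  WK@(1,5): attacks (1,4) (2,5) (0,5) (2,4) (0,4)
  WK@(4,0): attacks (4,1) (5,0) (3,0) (5,1) (3,1)
  WB@(4,2): attacks (5,3) (5,1) (3,3) (2,4) (1,5) (3,1) (2,0) [ray(-1,1) blocked at (1,5)]
Union (21 distinct): (0,3) (0,4) (0,5) (1,3) (1,4) (1,5) (2,0) (2,3) (2,4) (2,5) (3,0) (3,1) (3,2) (3,3) (3,4) (4,1) (4,4) (5,0) (5,1) (5,3) (5,4)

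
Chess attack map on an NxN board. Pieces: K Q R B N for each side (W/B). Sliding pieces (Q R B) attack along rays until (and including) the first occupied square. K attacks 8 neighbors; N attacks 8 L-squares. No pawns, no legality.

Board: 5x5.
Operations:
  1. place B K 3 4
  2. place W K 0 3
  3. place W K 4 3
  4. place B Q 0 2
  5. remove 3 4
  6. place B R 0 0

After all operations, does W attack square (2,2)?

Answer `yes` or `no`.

Op 1: place BK@(3,4)
Op 2: place WK@(0,3)
Op 3: place WK@(4,3)
Op 4: place BQ@(0,2)
Op 5: remove (3,4)
Op 6: place BR@(0,0)
Per-piece attacks for W:
  WK@(0,3): attacks (0,4) (0,2) (1,3) (1,4) (1,2)
  WK@(4,3): attacks (4,4) (4,2) (3,3) (3,4) (3,2)
W attacks (2,2): no

Answer: no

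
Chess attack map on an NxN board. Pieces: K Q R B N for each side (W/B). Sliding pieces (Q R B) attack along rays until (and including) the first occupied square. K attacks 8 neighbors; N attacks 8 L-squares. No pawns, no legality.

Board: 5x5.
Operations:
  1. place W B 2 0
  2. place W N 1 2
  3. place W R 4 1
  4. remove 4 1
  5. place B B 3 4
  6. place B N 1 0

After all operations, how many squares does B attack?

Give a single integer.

Op 1: place WB@(2,0)
Op 2: place WN@(1,2)
Op 3: place WR@(4,1)
Op 4: remove (4,1)
Op 5: place BB@(3,4)
Op 6: place BN@(1,0)
Per-piece attacks for B:
  BN@(1,0): attacks (2,2) (3,1) (0,2)
  BB@(3,4): attacks (4,3) (2,3) (1,2) [ray(-1,-1) blocked at (1,2)]
Union (6 distinct): (0,2) (1,2) (2,2) (2,3) (3,1) (4,3)

Answer: 6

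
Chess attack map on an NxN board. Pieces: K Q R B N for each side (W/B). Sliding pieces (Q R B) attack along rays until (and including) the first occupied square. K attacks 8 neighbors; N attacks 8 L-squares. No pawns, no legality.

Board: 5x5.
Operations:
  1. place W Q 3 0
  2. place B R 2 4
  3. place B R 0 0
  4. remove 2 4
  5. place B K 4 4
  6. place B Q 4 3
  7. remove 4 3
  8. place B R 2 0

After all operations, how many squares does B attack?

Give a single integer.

Answer: 15

Derivation:
Op 1: place WQ@(3,0)
Op 2: place BR@(2,4)
Op 3: place BR@(0,0)
Op 4: remove (2,4)
Op 5: place BK@(4,4)
Op 6: place BQ@(4,3)
Op 7: remove (4,3)
Op 8: place BR@(2,0)
Per-piece attacks for B:
  BR@(0,0): attacks (0,1) (0,2) (0,3) (0,4) (1,0) (2,0) [ray(1,0) blocked at (2,0)]
  BR@(2,0): attacks (2,1) (2,2) (2,3) (2,4) (3,0) (1,0) (0,0) [ray(1,0) blocked at (3,0); ray(-1,0) blocked at (0,0)]
  BK@(4,4): attacks (4,3) (3,4) (3,3)
Union (15 distinct): (0,0) (0,1) (0,2) (0,3) (0,4) (1,0) (2,0) (2,1) (2,2) (2,3) (2,4) (3,0) (3,3) (3,4) (4,3)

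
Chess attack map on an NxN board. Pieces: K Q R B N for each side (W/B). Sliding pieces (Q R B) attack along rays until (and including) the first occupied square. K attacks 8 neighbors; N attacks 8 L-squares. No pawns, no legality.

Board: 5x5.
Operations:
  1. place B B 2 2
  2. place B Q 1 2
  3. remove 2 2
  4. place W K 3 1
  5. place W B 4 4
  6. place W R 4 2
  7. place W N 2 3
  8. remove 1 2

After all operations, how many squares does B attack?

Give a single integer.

Op 1: place BB@(2,2)
Op 2: place BQ@(1,2)
Op 3: remove (2,2)
Op 4: place WK@(3,1)
Op 5: place WB@(4,4)
Op 6: place WR@(4,2)
Op 7: place WN@(2,3)
Op 8: remove (1,2)
Per-piece attacks for B:
Union (0 distinct): (none)

Answer: 0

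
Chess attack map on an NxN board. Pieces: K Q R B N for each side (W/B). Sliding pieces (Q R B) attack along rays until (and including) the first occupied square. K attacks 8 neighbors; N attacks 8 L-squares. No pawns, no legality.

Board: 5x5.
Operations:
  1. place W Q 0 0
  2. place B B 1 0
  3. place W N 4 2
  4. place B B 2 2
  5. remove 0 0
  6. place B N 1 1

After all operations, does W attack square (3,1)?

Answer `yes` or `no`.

Op 1: place WQ@(0,0)
Op 2: place BB@(1,0)
Op 3: place WN@(4,2)
Op 4: place BB@(2,2)
Op 5: remove (0,0)
Op 6: place BN@(1,1)
Per-piece attacks for W:
  WN@(4,2): attacks (3,4) (2,3) (3,0) (2,1)
W attacks (3,1): no

Answer: no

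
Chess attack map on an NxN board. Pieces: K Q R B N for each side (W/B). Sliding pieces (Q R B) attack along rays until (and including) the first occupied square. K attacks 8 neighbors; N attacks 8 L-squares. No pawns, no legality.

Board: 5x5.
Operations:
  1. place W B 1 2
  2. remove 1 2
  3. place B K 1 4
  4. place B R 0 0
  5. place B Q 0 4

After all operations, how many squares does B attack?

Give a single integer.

Op 1: place WB@(1,2)
Op 2: remove (1,2)
Op 3: place BK@(1,4)
Op 4: place BR@(0,0)
Op 5: place BQ@(0,4)
Per-piece attacks for B:
  BR@(0,0): attacks (0,1) (0,2) (0,3) (0,4) (1,0) (2,0) (3,0) (4,0) [ray(0,1) blocked at (0,4)]
  BQ@(0,4): attacks (0,3) (0,2) (0,1) (0,0) (1,4) (1,3) (2,2) (3,1) (4,0) [ray(0,-1) blocked at (0,0); ray(1,0) blocked at (1,4)]
  BK@(1,4): attacks (1,3) (2,4) (0,4) (2,3) (0,3)
Union (15 distinct): (0,0) (0,1) (0,2) (0,3) (0,4) (1,0) (1,3) (1,4) (2,0) (2,2) (2,3) (2,4) (3,0) (3,1) (4,0)

Answer: 15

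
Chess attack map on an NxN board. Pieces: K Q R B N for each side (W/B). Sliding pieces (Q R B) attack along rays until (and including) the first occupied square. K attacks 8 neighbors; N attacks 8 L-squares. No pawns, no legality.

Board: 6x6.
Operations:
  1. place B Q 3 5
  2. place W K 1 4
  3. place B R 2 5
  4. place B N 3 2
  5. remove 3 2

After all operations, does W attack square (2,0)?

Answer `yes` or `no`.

Op 1: place BQ@(3,5)
Op 2: place WK@(1,4)
Op 3: place BR@(2,5)
Op 4: place BN@(3,2)
Op 5: remove (3,2)
Per-piece attacks for W:
  WK@(1,4): attacks (1,5) (1,3) (2,4) (0,4) (2,5) (2,3) (0,5) (0,3)
W attacks (2,0): no

Answer: no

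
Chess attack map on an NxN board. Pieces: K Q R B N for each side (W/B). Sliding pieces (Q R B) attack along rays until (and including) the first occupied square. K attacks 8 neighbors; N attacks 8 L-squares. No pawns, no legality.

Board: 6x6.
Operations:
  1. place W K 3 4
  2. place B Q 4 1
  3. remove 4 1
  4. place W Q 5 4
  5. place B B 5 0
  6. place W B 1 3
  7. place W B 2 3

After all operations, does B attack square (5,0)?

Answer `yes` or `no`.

Answer: no

Derivation:
Op 1: place WK@(3,4)
Op 2: place BQ@(4,1)
Op 3: remove (4,1)
Op 4: place WQ@(5,4)
Op 5: place BB@(5,0)
Op 6: place WB@(1,3)
Op 7: place WB@(2,3)
Per-piece attacks for B:
  BB@(5,0): attacks (4,1) (3,2) (2,3) [ray(-1,1) blocked at (2,3)]
B attacks (5,0): no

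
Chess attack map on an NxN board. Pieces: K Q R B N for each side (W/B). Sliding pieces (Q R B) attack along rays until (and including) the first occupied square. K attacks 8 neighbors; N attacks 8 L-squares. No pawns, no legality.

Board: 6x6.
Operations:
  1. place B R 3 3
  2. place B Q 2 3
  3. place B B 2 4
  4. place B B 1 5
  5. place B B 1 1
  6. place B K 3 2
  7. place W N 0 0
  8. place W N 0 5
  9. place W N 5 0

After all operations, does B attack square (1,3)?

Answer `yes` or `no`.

Answer: yes

Derivation:
Op 1: place BR@(3,3)
Op 2: place BQ@(2,3)
Op 3: place BB@(2,4)
Op 4: place BB@(1,5)
Op 5: place BB@(1,1)
Op 6: place BK@(3,2)
Op 7: place WN@(0,0)
Op 8: place WN@(0,5)
Op 9: place WN@(5,0)
Per-piece attacks for B:
  BB@(1,1): attacks (2,2) (3,3) (2,0) (0,2) (0,0) [ray(1,1) blocked at (3,3); ray(-1,-1) blocked at (0,0)]
  BB@(1,5): attacks (2,4) (0,4) [ray(1,-1) blocked at (2,4)]
  BQ@(2,3): attacks (2,4) (2,2) (2,1) (2,0) (3,3) (1,3) (0,3) (3,4) (4,5) (3,2) (1,4) (0,5) (1,2) (0,1) [ray(0,1) blocked at (2,4); ray(1,0) blocked at (3,3); ray(1,-1) blocked at (3,2); ray(-1,1) blocked at (0,5)]
  BB@(2,4): attacks (3,5) (3,3) (1,5) (1,3) (0,2) [ray(1,-1) blocked at (3,3); ray(-1,1) blocked at (1,5)]
  BK@(3,2): attacks (3,3) (3,1) (4,2) (2,2) (4,3) (4,1) (2,3) (2,1)
  BR@(3,3): attacks (3,4) (3,5) (3,2) (4,3) (5,3) (2,3) [ray(0,-1) blocked at (3,2); ray(-1,0) blocked at (2,3)]
B attacks (1,3): yes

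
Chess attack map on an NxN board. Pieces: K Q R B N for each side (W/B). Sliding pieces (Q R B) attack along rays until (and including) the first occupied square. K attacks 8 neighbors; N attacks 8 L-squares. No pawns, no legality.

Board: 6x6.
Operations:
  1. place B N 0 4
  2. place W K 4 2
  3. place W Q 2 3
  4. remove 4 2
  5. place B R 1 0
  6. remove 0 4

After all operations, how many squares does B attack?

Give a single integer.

Answer: 10

Derivation:
Op 1: place BN@(0,4)
Op 2: place WK@(4,2)
Op 3: place WQ@(2,3)
Op 4: remove (4,2)
Op 5: place BR@(1,0)
Op 6: remove (0,4)
Per-piece attacks for B:
  BR@(1,0): attacks (1,1) (1,2) (1,3) (1,4) (1,5) (2,0) (3,0) (4,0) (5,0) (0,0)
Union (10 distinct): (0,0) (1,1) (1,2) (1,3) (1,4) (1,5) (2,0) (3,0) (4,0) (5,0)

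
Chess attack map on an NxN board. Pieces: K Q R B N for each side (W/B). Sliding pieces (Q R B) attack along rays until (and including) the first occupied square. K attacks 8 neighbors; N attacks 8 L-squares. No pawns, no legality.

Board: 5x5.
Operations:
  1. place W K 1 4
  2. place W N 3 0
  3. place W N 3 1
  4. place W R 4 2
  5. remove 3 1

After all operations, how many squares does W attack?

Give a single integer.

Op 1: place WK@(1,4)
Op 2: place WN@(3,0)
Op 3: place WN@(3,1)
Op 4: place WR@(4,2)
Op 5: remove (3,1)
Per-piece attacks for W:
  WK@(1,4): attacks (1,3) (2,4) (0,4) (2,3) (0,3)
  WN@(3,0): attacks (4,2) (2,2) (1,1)
  WR@(4,2): attacks (4,3) (4,4) (4,1) (4,0) (3,2) (2,2) (1,2) (0,2)
Union (15 distinct): (0,2) (0,3) (0,4) (1,1) (1,2) (1,3) (2,2) (2,3) (2,4) (3,2) (4,0) (4,1) (4,2) (4,3) (4,4)

Answer: 15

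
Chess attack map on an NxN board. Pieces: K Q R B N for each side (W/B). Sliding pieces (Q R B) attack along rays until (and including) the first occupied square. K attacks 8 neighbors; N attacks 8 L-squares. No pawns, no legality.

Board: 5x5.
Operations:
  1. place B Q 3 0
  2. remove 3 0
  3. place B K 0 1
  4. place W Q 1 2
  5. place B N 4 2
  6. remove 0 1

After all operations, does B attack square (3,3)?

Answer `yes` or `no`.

Answer: no

Derivation:
Op 1: place BQ@(3,0)
Op 2: remove (3,0)
Op 3: place BK@(0,1)
Op 4: place WQ@(1,2)
Op 5: place BN@(4,2)
Op 6: remove (0,1)
Per-piece attacks for B:
  BN@(4,2): attacks (3,4) (2,3) (3,0) (2,1)
B attacks (3,3): no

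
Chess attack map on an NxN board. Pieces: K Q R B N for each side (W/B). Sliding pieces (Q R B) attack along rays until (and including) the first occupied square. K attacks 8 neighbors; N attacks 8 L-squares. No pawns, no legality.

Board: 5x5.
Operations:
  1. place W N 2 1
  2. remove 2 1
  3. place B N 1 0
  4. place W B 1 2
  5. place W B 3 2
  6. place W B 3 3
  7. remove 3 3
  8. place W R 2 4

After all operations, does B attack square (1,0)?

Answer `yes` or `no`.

Op 1: place WN@(2,1)
Op 2: remove (2,1)
Op 3: place BN@(1,0)
Op 4: place WB@(1,2)
Op 5: place WB@(3,2)
Op 6: place WB@(3,3)
Op 7: remove (3,3)
Op 8: place WR@(2,4)
Per-piece attacks for B:
  BN@(1,0): attacks (2,2) (3,1) (0,2)
B attacks (1,0): no

Answer: no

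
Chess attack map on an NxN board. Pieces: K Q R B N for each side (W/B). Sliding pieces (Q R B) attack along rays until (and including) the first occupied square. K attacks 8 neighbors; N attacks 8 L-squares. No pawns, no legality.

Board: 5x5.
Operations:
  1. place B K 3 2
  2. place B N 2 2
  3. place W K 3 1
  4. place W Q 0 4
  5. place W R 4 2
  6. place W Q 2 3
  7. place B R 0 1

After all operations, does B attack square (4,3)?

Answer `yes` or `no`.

Op 1: place BK@(3,2)
Op 2: place BN@(2,2)
Op 3: place WK@(3,1)
Op 4: place WQ@(0,4)
Op 5: place WR@(4,2)
Op 6: place WQ@(2,3)
Op 7: place BR@(0,1)
Per-piece attacks for B:
  BR@(0,1): attacks (0,2) (0,3) (0,4) (0,0) (1,1) (2,1) (3,1) [ray(0,1) blocked at (0,4); ray(1,0) blocked at (3,1)]
  BN@(2,2): attacks (3,4) (4,3) (1,4) (0,3) (3,0) (4,1) (1,0) (0,1)
  BK@(3,2): attacks (3,3) (3,1) (4,2) (2,2) (4,3) (4,1) (2,3) (2,1)
B attacks (4,3): yes

Answer: yes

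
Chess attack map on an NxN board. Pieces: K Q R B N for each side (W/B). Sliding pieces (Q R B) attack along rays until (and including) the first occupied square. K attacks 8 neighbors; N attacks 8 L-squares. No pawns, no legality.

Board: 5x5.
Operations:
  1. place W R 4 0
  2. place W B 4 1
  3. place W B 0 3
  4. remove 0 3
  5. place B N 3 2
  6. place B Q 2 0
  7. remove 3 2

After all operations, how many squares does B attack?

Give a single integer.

Answer: 12

Derivation:
Op 1: place WR@(4,0)
Op 2: place WB@(4,1)
Op 3: place WB@(0,3)
Op 4: remove (0,3)
Op 5: place BN@(3,2)
Op 6: place BQ@(2,0)
Op 7: remove (3,2)
Per-piece attacks for B:
  BQ@(2,0): attacks (2,1) (2,2) (2,3) (2,4) (3,0) (4,0) (1,0) (0,0) (3,1) (4,2) (1,1) (0,2) [ray(1,0) blocked at (4,0)]
Union (12 distinct): (0,0) (0,2) (1,0) (1,1) (2,1) (2,2) (2,3) (2,4) (3,0) (3,1) (4,0) (4,2)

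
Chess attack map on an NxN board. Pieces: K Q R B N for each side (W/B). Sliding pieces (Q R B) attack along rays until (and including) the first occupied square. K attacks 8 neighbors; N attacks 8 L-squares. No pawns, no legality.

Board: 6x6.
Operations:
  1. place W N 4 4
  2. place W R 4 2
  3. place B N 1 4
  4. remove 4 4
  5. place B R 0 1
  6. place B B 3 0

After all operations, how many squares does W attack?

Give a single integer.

Answer: 10

Derivation:
Op 1: place WN@(4,4)
Op 2: place WR@(4,2)
Op 3: place BN@(1,4)
Op 4: remove (4,4)
Op 5: place BR@(0,1)
Op 6: place BB@(3,0)
Per-piece attacks for W:
  WR@(4,2): attacks (4,3) (4,4) (4,5) (4,1) (4,0) (5,2) (3,2) (2,2) (1,2) (0,2)
Union (10 distinct): (0,2) (1,2) (2,2) (3,2) (4,0) (4,1) (4,3) (4,4) (4,5) (5,2)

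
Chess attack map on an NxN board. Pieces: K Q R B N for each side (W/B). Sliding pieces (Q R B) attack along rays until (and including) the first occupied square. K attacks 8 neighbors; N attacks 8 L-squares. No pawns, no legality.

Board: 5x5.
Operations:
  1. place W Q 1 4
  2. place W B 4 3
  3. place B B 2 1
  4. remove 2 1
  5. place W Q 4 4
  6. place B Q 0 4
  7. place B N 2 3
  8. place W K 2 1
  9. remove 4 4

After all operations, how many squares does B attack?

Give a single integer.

Op 1: place WQ@(1,4)
Op 2: place WB@(4,3)
Op 3: place BB@(2,1)
Op 4: remove (2,1)
Op 5: place WQ@(4,4)
Op 6: place BQ@(0,4)
Op 7: place BN@(2,3)
Op 8: place WK@(2,1)
Op 9: remove (4,4)
Per-piece attacks for B:
  BQ@(0,4): attacks (0,3) (0,2) (0,1) (0,0) (1,4) (1,3) (2,2) (3,1) (4,0) [ray(1,0) blocked at (1,4)]
  BN@(2,3): attacks (4,4) (0,4) (3,1) (4,2) (1,1) (0,2)
Union (13 distinct): (0,0) (0,1) (0,2) (0,3) (0,4) (1,1) (1,3) (1,4) (2,2) (3,1) (4,0) (4,2) (4,4)

Answer: 13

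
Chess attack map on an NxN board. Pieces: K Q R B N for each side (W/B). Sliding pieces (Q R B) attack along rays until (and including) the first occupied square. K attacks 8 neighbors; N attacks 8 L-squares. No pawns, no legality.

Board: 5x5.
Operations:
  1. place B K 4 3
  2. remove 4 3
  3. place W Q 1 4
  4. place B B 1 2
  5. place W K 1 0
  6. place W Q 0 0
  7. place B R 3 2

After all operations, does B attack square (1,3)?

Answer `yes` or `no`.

Op 1: place BK@(4,3)
Op 2: remove (4,3)
Op 3: place WQ@(1,4)
Op 4: place BB@(1,2)
Op 5: place WK@(1,0)
Op 6: place WQ@(0,0)
Op 7: place BR@(3,2)
Per-piece attacks for B:
  BB@(1,2): attacks (2,3) (3,4) (2,1) (3,0) (0,3) (0,1)
  BR@(3,2): attacks (3,3) (3,4) (3,1) (3,0) (4,2) (2,2) (1,2) [ray(-1,0) blocked at (1,2)]
B attacks (1,3): no

Answer: no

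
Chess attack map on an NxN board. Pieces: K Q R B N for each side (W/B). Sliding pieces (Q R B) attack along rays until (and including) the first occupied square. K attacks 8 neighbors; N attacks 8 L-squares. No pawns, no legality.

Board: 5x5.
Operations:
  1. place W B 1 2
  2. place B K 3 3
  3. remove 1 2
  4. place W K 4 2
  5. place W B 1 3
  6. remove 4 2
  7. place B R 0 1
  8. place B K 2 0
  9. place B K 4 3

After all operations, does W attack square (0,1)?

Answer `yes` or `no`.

Answer: no

Derivation:
Op 1: place WB@(1,2)
Op 2: place BK@(3,3)
Op 3: remove (1,2)
Op 4: place WK@(4,2)
Op 5: place WB@(1,3)
Op 6: remove (4,2)
Op 7: place BR@(0,1)
Op 8: place BK@(2,0)
Op 9: place BK@(4,3)
Per-piece attacks for W:
  WB@(1,3): attacks (2,4) (2,2) (3,1) (4,0) (0,4) (0,2)
W attacks (0,1): no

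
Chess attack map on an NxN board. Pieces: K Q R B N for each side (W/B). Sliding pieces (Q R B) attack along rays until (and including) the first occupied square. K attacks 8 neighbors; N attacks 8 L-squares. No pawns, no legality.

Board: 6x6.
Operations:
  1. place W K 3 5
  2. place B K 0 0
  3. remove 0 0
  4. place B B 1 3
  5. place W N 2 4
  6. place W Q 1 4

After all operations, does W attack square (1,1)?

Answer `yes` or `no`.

Op 1: place WK@(3,5)
Op 2: place BK@(0,0)
Op 3: remove (0,0)
Op 4: place BB@(1,3)
Op 5: place WN@(2,4)
Op 6: place WQ@(1,4)
Per-piece attacks for W:
  WQ@(1,4): attacks (1,5) (1,3) (2,4) (0,4) (2,5) (2,3) (3,2) (4,1) (5,0) (0,5) (0,3) [ray(0,-1) blocked at (1,3); ray(1,0) blocked at (2,4)]
  WN@(2,4): attacks (4,5) (0,5) (3,2) (4,3) (1,2) (0,3)
  WK@(3,5): attacks (3,4) (4,5) (2,5) (4,4) (2,4)
W attacks (1,1): no

Answer: no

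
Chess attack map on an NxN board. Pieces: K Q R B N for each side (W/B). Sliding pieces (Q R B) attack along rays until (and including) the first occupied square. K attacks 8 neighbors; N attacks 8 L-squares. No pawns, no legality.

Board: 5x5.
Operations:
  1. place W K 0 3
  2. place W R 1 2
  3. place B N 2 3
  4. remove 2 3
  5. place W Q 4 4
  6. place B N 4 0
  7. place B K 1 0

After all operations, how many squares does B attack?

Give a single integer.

Answer: 6

Derivation:
Op 1: place WK@(0,3)
Op 2: place WR@(1,2)
Op 3: place BN@(2,3)
Op 4: remove (2,3)
Op 5: place WQ@(4,4)
Op 6: place BN@(4,0)
Op 7: place BK@(1,0)
Per-piece attacks for B:
  BK@(1,0): attacks (1,1) (2,0) (0,0) (2,1) (0,1)
  BN@(4,0): attacks (3,2) (2,1)
Union (6 distinct): (0,0) (0,1) (1,1) (2,0) (2,1) (3,2)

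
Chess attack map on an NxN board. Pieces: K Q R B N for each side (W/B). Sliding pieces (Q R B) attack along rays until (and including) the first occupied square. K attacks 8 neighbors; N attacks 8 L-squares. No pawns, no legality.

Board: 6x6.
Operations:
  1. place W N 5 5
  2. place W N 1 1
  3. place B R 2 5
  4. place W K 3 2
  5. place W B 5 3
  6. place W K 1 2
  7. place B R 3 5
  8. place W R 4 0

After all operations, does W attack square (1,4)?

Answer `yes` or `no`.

Answer: no

Derivation:
Op 1: place WN@(5,5)
Op 2: place WN@(1,1)
Op 3: place BR@(2,5)
Op 4: place WK@(3,2)
Op 5: place WB@(5,3)
Op 6: place WK@(1,2)
Op 7: place BR@(3,5)
Op 8: place WR@(4,0)
Per-piece attacks for W:
  WN@(1,1): attacks (2,3) (3,2) (0,3) (3,0)
  WK@(1,2): attacks (1,3) (1,1) (2,2) (0,2) (2,3) (2,1) (0,3) (0,1)
  WK@(3,2): attacks (3,3) (3,1) (4,2) (2,2) (4,3) (4,1) (2,3) (2,1)
  WR@(4,0): attacks (4,1) (4,2) (4,3) (4,4) (4,5) (5,0) (3,0) (2,0) (1,0) (0,0)
  WB@(5,3): attacks (4,4) (3,5) (4,2) (3,1) (2,0) [ray(-1,1) blocked at (3,5)]
  WN@(5,5): attacks (4,3) (3,4)
W attacks (1,4): no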